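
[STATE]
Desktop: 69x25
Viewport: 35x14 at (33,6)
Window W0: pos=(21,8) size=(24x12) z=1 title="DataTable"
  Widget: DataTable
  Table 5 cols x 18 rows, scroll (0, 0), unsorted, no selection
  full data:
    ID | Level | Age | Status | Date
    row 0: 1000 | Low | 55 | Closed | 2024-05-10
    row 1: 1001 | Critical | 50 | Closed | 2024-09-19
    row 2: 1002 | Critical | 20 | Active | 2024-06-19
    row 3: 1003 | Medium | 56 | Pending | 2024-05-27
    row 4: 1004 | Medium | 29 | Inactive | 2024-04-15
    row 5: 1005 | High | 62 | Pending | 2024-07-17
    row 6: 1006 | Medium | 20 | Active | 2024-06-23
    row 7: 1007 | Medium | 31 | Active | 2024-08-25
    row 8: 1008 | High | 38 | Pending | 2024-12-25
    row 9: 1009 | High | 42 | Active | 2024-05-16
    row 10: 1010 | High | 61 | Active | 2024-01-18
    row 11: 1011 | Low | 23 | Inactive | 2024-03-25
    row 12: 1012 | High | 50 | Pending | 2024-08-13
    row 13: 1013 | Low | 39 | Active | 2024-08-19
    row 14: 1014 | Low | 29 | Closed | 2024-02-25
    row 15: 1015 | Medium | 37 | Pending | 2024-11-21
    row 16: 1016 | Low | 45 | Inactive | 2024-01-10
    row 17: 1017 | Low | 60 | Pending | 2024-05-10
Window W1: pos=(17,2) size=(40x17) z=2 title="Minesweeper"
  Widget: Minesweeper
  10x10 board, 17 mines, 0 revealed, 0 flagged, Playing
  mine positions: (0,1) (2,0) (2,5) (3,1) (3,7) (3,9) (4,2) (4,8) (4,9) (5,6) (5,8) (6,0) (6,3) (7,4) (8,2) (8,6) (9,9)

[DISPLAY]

                       ┃           
                       ┃           
                       ┃           
                       ┃           
                       ┃           
                       ┃           
                       ┃           
                       ┃           
                       ┃           
                       ┃           
                       ┃           
                       ┃           
━━━━━━━━━━━━━━━━━━━━━━━┛           
━━━━━━━━━━━┛                       


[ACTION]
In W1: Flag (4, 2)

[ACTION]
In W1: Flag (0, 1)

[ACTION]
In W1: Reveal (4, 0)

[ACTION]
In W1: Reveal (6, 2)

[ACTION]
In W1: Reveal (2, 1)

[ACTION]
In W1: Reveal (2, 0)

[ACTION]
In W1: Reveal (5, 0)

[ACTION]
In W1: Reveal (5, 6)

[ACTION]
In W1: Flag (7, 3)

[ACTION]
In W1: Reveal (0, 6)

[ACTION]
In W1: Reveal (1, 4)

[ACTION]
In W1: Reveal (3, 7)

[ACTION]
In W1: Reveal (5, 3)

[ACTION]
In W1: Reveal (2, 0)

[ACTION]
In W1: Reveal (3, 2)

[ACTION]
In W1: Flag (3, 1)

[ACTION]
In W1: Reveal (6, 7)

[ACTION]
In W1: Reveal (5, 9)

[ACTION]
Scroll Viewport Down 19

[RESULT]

                       ┃           
                       ┃           
                       ┃           
                       ┃           
                       ┃           
                       ┃           
                       ┃           
━━━━━━━━━━━━━━━━━━━━━━━┛           
━━━━━━━━━━━┛                       
                                   
                                   
                                   
                                   
                                   


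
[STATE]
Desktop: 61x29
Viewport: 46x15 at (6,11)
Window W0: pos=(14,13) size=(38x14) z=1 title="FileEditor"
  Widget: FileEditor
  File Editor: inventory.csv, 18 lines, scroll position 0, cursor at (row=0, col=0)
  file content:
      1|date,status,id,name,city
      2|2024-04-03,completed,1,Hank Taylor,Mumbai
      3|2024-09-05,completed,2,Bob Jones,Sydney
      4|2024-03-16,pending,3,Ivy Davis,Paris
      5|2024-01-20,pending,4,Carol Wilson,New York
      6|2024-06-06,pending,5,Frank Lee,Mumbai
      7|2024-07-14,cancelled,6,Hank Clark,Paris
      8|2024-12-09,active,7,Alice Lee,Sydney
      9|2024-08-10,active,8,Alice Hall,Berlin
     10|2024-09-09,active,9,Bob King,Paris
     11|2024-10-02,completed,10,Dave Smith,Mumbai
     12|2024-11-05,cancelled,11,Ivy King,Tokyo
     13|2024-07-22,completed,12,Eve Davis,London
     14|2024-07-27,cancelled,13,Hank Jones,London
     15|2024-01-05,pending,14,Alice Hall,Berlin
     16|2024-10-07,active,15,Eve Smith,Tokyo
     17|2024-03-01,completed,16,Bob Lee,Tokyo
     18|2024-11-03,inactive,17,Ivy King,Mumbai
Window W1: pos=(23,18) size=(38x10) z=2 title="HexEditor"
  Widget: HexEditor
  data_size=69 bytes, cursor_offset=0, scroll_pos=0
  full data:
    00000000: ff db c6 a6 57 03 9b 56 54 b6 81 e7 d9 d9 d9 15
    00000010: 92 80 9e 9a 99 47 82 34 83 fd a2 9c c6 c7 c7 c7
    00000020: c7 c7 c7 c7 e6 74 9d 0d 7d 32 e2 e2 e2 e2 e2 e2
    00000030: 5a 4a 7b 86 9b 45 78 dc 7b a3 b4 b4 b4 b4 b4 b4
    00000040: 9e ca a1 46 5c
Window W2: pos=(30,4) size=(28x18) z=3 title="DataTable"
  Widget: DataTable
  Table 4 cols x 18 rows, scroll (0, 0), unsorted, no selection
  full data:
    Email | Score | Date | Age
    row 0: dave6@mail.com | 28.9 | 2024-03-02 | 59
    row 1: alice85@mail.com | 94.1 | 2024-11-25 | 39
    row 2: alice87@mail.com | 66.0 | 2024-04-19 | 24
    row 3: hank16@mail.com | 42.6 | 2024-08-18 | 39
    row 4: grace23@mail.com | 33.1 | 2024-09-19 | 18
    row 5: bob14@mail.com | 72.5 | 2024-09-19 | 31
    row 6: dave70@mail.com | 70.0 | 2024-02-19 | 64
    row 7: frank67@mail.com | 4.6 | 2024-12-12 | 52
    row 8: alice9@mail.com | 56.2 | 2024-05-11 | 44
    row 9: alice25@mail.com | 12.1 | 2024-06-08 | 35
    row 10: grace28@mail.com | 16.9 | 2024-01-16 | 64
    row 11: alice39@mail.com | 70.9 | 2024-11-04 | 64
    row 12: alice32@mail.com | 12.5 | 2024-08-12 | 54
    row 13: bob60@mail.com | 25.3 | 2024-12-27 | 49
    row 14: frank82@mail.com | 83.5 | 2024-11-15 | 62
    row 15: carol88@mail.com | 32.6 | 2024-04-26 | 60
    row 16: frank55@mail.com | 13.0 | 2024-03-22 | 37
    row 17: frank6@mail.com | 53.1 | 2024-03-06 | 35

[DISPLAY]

                        ┃alice87@mail.com│66.0
                        ┃hank16@mail.com │42.6
        ┏━━━━━━━━━━━━━━━┃grace23@mail.com│33.1
        ┃ FileEditor    ┃bob14@mail.com  │72.5
        ┠───────────────┃dave70@mail.com │70.0
        ┃█ate,status,id,┃frank67@mail.com│4.6 
        ┃2024-04-03,comp┃alice9@mail.com │56.2
        ┃2024-09-┏━━━━━━┃alice25@mail.com│12.1
        ┃2024-03-┃ HexEd┃grace28@mail.com│16.9
        ┃2024-01-┠──────┃alice39@mail.com│70.9
        ┃2024-06-┃000000┗━━━━━━━━━━━━━━━━━━━━━
        ┃2024-07-┃00000010  92 80 9e 9a 99 47 
        ┃2024-12-┃00000020  c7 c7 c7 c7 e6 74 
        ┃2024-08-┃00000030  5a 4a 7b 86 9b 45 
        ┃2024-09-┃00000040  9e ca a1 46 5c    


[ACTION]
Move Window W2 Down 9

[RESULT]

                        ┏━━━━━━━━━━━━━━━━━━━━━
                        ┃ DataTable           
        ┏━━━━━━━━━━━━━━━┠─────────────────────
        ┃ FileEditor    ┃Email           │Scor
        ┠───────────────┃────────────────┼────
        ┃█ate,status,id,┃dave6@mail.com  │28.9
        ┃2024-04-03,comp┃alice85@mail.com│94.1
        ┃2024-09-┏━━━━━━┃alice87@mail.com│66.0
        ┃2024-03-┃ HexEd┃hank16@mail.com │42.6
        ┃2024-01-┠──────┃grace23@mail.com│33.1
        ┃2024-06-┃000000┃bob14@mail.com  │72.5
        ┃2024-07-┃000000┃dave70@mail.com │70.0
        ┃2024-12-┃000000┃frank67@mail.com│4.6 
        ┃2024-08-┃000000┃alice9@mail.com │56.2
        ┃2024-09-┃000000┃alice25@mail.com│12.1


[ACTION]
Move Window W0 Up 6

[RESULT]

        ┃2024-04-03,comp┏━━━━━━━━━━━━━━━━━━━━━
        ┃2024-09-05,comp┃ DataTable           
        ┃2024-03-16,pend┠─────────────────────
        ┃2024-01-20,pend┃Email           │Scor
        ┃2024-06-06,pend┃────────────────┼────
        ┃2024-07-14,canc┃dave6@mail.com  │28.9
        ┃2024-12-09,acti┃alice85@mail.com│94.1
        ┃2024-08-┏━━━━━━┃alice87@mail.com│66.0
        ┃2024-09-┃ HexEd┃hank16@mail.com │42.6
        ┗━━━━━━━━┠──────┃grace23@mail.com│33.1
                 ┃000000┃bob14@mail.com  │72.5
                 ┃000000┃dave70@mail.com │70.0
                 ┃000000┃frank67@mail.com│4.6 
                 ┃000000┃alice9@mail.com │56.2
                 ┃000000┃alice25@mail.com│12.1


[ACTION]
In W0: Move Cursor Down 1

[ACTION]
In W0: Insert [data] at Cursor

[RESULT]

        ┃data█024-04-03,┏━━━━━━━━━━━━━━━━━━━━━
        ┃2024-09-05,comp┃ DataTable           
        ┃2024-03-16,pend┠─────────────────────
        ┃2024-01-20,pend┃Email           │Scor
        ┃2024-06-06,pend┃────────────────┼────
        ┃2024-07-14,canc┃dave6@mail.com  │28.9
        ┃2024-12-09,acti┃alice85@mail.com│94.1
        ┃2024-08-┏━━━━━━┃alice87@mail.com│66.0
        ┃2024-09-┃ HexEd┃hank16@mail.com │42.6
        ┗━━━━━━━━┠──────┃grace23@mail.com│33.1
                 ┃000000┃bob14@mail.com  │72.5
                 ┃000000┃dave70@mail.com │70.0
                 ┃000000┃frank67@mail.com│4.6 
                 ┃000000┃alice9@mail.com │56.2
                 ┃000000┃alice25@mail.com│12.1


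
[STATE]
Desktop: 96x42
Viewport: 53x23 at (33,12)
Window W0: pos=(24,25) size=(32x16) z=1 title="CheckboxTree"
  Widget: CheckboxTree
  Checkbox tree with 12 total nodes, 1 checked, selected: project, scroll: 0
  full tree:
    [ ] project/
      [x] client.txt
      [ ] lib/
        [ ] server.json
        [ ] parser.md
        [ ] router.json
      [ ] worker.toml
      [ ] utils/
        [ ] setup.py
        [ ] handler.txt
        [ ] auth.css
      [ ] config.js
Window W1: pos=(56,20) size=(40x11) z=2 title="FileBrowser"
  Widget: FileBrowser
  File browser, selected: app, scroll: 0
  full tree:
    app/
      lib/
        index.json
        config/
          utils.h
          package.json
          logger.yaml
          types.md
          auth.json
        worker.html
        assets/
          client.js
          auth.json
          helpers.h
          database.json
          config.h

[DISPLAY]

                                                     
                                                     
                                                     
                                                     
                                                     
                                                     
                                                     
                                                     
                       ┏━━━━━━━━━━━━━━━━━━━━━━━━━━━━━
                       ┃ FileBrowser                 
                       ┠─────────────────────────────
                       ┃> [-] app/                   
                       ┃    [+] lib/                 
━━━━━━━━━━━━━━━━━━━━━━┓┃                             
xTree                 ┃┃                             
──────────────────────┨┃                             
ject/                 ┃┃                             
lient.txt             ┃┃                             
ib/                   ┃┗━━━━━━━━━━━━━━━━━━━━━━━━━━━━━
 server.json          ┃                              
 parser.md            ┃                              
 router.json          ┃                              
orker.toml            ┃                              


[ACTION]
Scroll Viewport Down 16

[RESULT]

                                                     
                       ┏━━━━━━━━━━━━━━━━━━━━━━━━━━━━━
                       ┃ FileBrowser                 
                       ┠─────────────────────────────
                       ┃> [-] app/                   
                       ┃    [+] lib/                 
━━━━━━━━━━━━━━━━━━━━━━┓┃                             
xTree                 ┃┃                             
──────────────────────┨┃                             
ject/                 ┃┃                             
lient.txt             ┃┃                             
ib/                   ┃┗━━━━━━━━━━━━━━━━━━━━━━━━━━━━━
 server.json          ┃                              
 parser.md            ┃                              
 router.json          ┃                              
orker.toml            ┃                              
tils/                 ┃                              
 setup.py             ┃                              
 handler.txt          ┃                              
 auth.css             ┃                              
onfig.js              ┃                              
━━━━━━━━━━━━━━━━━━━━━━┛                              
                                                     


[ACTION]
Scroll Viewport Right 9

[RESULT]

                                                     
              ┏━━━━━━━━━━━━━━━━━━━━━━━━━━━━━━━━━━━━━━
              ┃ FileBrowser                          
              ┠──────────────────────────────────────
              ┃> [-] app/                            
              ┃    [+] lib/                          
━━━━━━━━━━━━━┓┃                                      
             ┃┃                                      
─────────────┨┃                                      
             ┃┃                                      
             ┃┃                                      
             ┃┗━━━━━━━━━━━━━━━━━━━━━━━━━━━━━━━━━━━━━━
son          ┃                                       
d            ┃                                       
son          ┃                                       
l            ┃                                       
             ┃                                       
             ┃                                       
txt          ┃                                       
             ┃                                       
             ┃                                       
━━━━━━━━━━━━━┛                                       
                                                     


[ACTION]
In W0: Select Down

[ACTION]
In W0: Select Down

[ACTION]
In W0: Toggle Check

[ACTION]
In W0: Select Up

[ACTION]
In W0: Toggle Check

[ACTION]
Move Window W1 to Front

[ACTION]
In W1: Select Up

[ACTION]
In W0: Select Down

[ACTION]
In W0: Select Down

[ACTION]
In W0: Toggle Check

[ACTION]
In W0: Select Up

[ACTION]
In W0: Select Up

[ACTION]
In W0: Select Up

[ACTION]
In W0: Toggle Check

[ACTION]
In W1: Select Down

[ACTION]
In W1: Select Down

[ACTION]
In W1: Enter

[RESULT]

                                                     
              ┏━━━━━━━━━━━━━━━━━━━━━━━━━━━━━━━━━━━━━━
              ┃ FileBrowser                          
              ┠──────────────────────────────────────
              ┃  [-] app/                            
              ┃  > [-] lib/                          
━━━━━━━━━━━━━┓┃      index.json                      
             ┃┃      [+] config/                     
─────────────┨┃      worker.html                     
             ┃┃      [+] assets/                     
             ┃┃                                      
             ┃┗━━━━━━━━━━━━━━━━━━━━━━━━━━━━━━━━━━━━━━
son          ┃                                       
d            ┃                                       
son          ┃                                       
l            ┃                                       
             ┃                                       
             ┃                                       
txt          ┃                                       
             ┃                                       
             ┃                                       
━━━━━━━━━━━━━┛                                       
                                                     


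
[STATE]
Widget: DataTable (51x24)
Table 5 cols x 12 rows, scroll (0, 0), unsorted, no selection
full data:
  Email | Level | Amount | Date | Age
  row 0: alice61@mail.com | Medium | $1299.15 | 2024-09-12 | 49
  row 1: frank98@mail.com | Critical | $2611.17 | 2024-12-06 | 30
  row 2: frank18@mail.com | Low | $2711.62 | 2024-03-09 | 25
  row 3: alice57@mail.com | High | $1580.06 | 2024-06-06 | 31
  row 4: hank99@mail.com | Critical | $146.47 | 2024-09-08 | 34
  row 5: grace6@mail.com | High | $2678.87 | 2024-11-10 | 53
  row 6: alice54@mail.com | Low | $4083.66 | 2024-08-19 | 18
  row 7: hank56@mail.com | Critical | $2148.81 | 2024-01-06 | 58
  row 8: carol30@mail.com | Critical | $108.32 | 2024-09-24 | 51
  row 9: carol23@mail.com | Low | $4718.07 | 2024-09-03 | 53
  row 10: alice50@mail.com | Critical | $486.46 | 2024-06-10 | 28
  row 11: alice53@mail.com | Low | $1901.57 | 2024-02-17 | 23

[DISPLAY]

Email           │Level   │Amount  │Date      │Age  
────────────────┼────────┼────────┼──────────┼───  
alice61@mail.com│Medium  │$1299.15│2024-09-12│49   
frank98@mail.com│Critical│$2611.17│2024-12-06│30   
frank18@mail.com│Low     │$2711.62│2024-03-09│25   
alice57@mail.com│High    │$1580.06│2024-06-06│31   
hank99@mail.com │Critical│$146.47 │2024-09-08│34   
grace6@mail.com │High    │$2678.87│2024-11-10│53   
alice54@mail.com│Low     │$4083.66│2024-08-19│18   
hank56@mail.com │Critical│$2148.81│2024-01-06│58   
carol30@mail.com│Critical│$108.32 │2024-09-24│51   
carol23@mail.com│Low     │$4718.07│2024-09-03│53   
alice50@mail.com│Critical│$486.46 │2024-06-10│28   
alice53@mail.com│Low     │$1901.57│2024-02-17│23   
                                                   
                                                   
                                                   
                                                   
                                                   
                                                   
                                                   
                                                   
                                                   
                                                   


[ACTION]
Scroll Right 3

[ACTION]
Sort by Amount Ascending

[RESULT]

Email           │Level   │Amount ▲│Date      │Age  
────────────────┼────────┼────────┼──────────┼───  
carol30@mail.com│Critical│$108.32 │2024-09-24│51   
hank99@mail.com │Critical│$146.47 │2024-09-08│34   
alice50@mail.com│Critical│$486.46 │2024-06-10│28   
alice61@mail.com│Medium  │$1299.15│2024-09-12│49   
alice57@mail.com│High    │$1580.06│2024-06-06│31   
alice53@mail.com│Low     │$1901.57│2024-02-17│23   
hank56@mail.com │Critical│$2148.81│2024-01-06│58   
frank98@mail.com│Critical│$2611.17│2024-12-06│30   
grace6@mail.com │High    │$2678.87│2024-11-10│53   
frank18@mail.com│Low     │$2711.62│2024-03-09│25   
alice54@mail.com│Low     │$4083.66│2024-08-19│18   
carol23@mail.com│Low     │$4718.07│2024-09-03│53   
                                                   
                                                   
                                                   
                                                   
                                                   
                                                   
                                                   
                                                   
                                                   
                                                   


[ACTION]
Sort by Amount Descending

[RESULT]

Email           │Level   │Amount ▼│Date      │Age  
────────────────┼────────┼────────┼──────────┼───  
carol23@mail.com│Low     │$4718.07│2024-09-03│53   
alice54@mail.com│Low     │$4083.66│2024-08-19│18   
frank18@mail.com│Low     │$2711.62│2024-03-09│25   
grace6@mail.com │High    │$2678.87│2024-11-10│53   
frank98@mail.com│Critical│$2611.17│2024-12-06│30   
hank56@mail.com │Critical│$2148.81│2024-01-06│58   
alice53@mail.com│Low     │$1901.57│2024-02-17│23   
alice57@mail.com│High    │$1580.06│2024-06-06│31   
alice61@mail.com│Medium  │$1299.15│2024-09-12│49   
alice50@mail.com│Critical│$486.46 │2024-06-10│28   
hank99@mail.com │Critical│$146.47 │2024-09-08│34   
carol30@mail.com│Critical│$108.32 │2024-09-24│51   
                                                   
                                                   
                                                   
                                                   
                                                   
                                                   
                                                   
                                                   
                                                   
                                                   


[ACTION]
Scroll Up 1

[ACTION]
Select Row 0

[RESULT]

Email           │Level   │Amount ▼│Date      │Age  
────────────────┼────────┼────────┼──────────┼───  
>arol23@mail.com│Low     │$4718.07│2024-09-03│53   
alice54@mail.com│Low     │$4083.66│2024-08-19│18   
frank18@mail.com│Low     │$2711.62│2024-03-09│25   
grace6@mail.com │High    │$2678.87│2024-11-10│53   
frank98@mail.com│Critical│$2611.17│2024-12-06│30   
hank56@mail.com │Critical│$2148.81│2024-01-06│58   
alice53@mail.com│Low     │$1901.57│2024-02-17│23   
alice57@mail.com│High    │$1580.06│2024-06-06│31   
alice61@mail.com│Medium  │$1299.15│2024-09-12│49   
alice50@mail.com│Critical│$486.46 │2024-06-10│28   
hank99@mail.com │Critical│$146.47 │2024-09-08│34   
carol30@mail.com│Critical│$108.32 │2024-09-24│51   
                                                   
                                                   
                                                   
                                                   
                                                   
                                                   
                                                   
                                                   
                                                   
                                                   


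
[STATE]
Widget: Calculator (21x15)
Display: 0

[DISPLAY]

                    0
┌───┬───┬───┬───┐    
│ 7 │ 8 │ 9 │ ÷ │    
├───┼───┼───┼───┤    
│ 4 │ 5 │ 6 │ × │    
├───┼───┼───┼───┤    
│ 1 │ 2 │ 3 │ - │    
├───┼───┼───┼───┤    
│ 0 │ . │ = │ + │    
├───┼───┼───┼───┤    
│ C │ MC│ MR│ M+│    
└───┴───┴───┴───┘    
                     
                     
                     


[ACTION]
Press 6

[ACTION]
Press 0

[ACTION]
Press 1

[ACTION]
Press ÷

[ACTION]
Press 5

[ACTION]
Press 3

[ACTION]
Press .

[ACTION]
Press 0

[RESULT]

                 53.0
┌───┬───┬───┬───┐    
│ 7 │ 8 │ 9 │ ÷ │    
├───┼───┼───┼───┤    
│ 4 │ 5 │ 6 │ × │    
├───┼───┼───┼───┤    
│ 1 │ 2 │ 3 │ - │    
├───┼───┼───┼───┤    
│ 0 │ . │ = │ + │    
├───┼───┼───┼───┤    
│ C │ MC│ MR│ M+│    
└───┴───┴───┴───┘    
                     
                     
                     


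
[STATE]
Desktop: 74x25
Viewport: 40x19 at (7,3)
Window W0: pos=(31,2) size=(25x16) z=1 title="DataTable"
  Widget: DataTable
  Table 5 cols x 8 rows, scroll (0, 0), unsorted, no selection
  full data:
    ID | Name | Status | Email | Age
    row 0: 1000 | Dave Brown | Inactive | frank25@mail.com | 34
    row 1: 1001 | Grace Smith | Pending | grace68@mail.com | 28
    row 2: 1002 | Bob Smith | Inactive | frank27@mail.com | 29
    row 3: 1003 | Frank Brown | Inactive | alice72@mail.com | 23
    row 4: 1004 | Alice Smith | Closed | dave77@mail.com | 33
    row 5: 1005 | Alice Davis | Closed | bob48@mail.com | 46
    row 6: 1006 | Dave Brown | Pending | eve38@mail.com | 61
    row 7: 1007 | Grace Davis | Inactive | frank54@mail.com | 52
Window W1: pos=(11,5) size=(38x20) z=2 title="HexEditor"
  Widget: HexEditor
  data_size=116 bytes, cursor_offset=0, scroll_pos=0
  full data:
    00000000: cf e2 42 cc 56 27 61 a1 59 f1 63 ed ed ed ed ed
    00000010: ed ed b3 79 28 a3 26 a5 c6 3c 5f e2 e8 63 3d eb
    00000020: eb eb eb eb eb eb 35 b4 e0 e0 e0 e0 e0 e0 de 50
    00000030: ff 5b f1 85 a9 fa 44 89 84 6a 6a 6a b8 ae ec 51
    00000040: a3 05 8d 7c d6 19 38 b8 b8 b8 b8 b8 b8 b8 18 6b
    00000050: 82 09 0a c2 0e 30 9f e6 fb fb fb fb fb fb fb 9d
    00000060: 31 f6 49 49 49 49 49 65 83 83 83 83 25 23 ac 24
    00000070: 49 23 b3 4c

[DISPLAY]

                        ┃ DataTable     
                        ┠───────────────
    ┏━━━━━━━━━━━━━━━━━━━━━━━━━━━━━━━━━━━
    ┃ HexEditor                         
    ┠───────────────────────────────────
    ┃00000000  CF e2 42 cc 56 27 61 a1  
    ┃00000010  ed ed b3 79 28 a3 26 a5  
    ┃00000020  eb eb eb eb eb eb 35 b4  
    ┃00000030  ff 5b f1 85 a9 fa 44 89  
    ┃00000040  a3 05 8d 7c d6 19 38 b8  
    ┃00000050  82 09 0a c2 0e 30 9f e6  
    ┃00000060  31 f6 49 49 49 49 49 65  
    ┃00000070  49 23 b3 4c              
    ┃                                   
    ┃                                   
    ┃                                   
    ┃                                   
    ┃                                   
    ┃                                   


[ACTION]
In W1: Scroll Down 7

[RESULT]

                        ┃ DataTable     
                        ┠───────────────
    ┏━━━━━━━━━━━━━━━━━━━━━━━━━━━━━━━━━━━
    ┃ HexEditor                         
    ┠───────────────────────────────────
    ┃00000070  49 23 b3 4c              
    ┃                                   
    ┃                                   
    ┃                                   
    ┃                                   
    ┃                                   
    ┃                                   
    ┃                                   
    ┃                                   
    ┃                                   
    ┃                                   
    ┃                                   
    ┃                                   
    ┃                                   


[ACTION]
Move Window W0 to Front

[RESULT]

                        ┃ DataTable     
                        ┠───────────────
    ┏━━━━━━━━━━━━━━━━━━━┃ID  │Name      
    ┃ HexEditor         ┃────┼──────────
    ┠───────────────────┃1000│Dave Brown
    ┃00000070  49 23 b3 ┃1001│Grace Smit
    ┃                   ┃1002│Bob Smith 
    ┃                   ┃1003│Frank Brow
    ┃                   ┃1004│Alice Smit
    ┃                   ┃1005│Alice Davi
    ┃                   ┃1006│Dave Brown
    ┃                   ┃1007│Grace Davi
    ┃                   ┃               
    ┃                   ┃               
    ┃                   ┗━━━━━━━━━━━━━━━
    ┃                                   
    ┃                                   
    ┃                                   
    ┃                                   


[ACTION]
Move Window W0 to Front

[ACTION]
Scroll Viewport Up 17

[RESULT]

                                        
                                        
                        ┏━━━━━━━━━━━━━━━
                        ┃ DataTable     
                        ┠───────────────
    ┏━━━━━━━━━━━━━━━━━━━┃ID  │Name      
    ┃ HexEditor         ┃────┼──────────
    ┠───────────────────┃1000│Dave Brown
    ┃00000070  49 23 b3 ┃1001│Grace Smit
    ┃                   ┃1002│Bob Smith 
    ┃                   ┃1003│Frank Brow
    ┃                   ┃1004│Alice Smit
    ┃                   ┃1005│Alice Davi
    ┃                   ┃1006│Dave Brown
    ┃                   ┃1007│Grace Davi
    ┃                   ┃               
    ┃                   ┃               
    ┃                   ┗━━━━━━━━━━━━━━━
    ┃                                   


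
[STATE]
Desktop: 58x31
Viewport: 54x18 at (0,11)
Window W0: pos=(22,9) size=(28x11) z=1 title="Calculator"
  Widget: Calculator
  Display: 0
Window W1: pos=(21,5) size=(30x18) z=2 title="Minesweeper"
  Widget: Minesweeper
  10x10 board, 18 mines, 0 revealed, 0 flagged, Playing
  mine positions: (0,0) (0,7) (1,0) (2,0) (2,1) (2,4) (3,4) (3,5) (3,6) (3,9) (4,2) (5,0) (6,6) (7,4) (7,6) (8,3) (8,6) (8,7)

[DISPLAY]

                     ┃■■■■■■■■■■                  ┃   
                     ┃■■■■■■■■■■                  ┃   
                     ┃■■■■■■■■■■                  ┃   
                     ┃■■■■■■■■■■                  ┃   
                     ┃■■■■■■■■■■                  ┃   
                     ┃■■■■■■■■■■                  ┃   
                     ┃■■■■■■■■■■                  ┃   
                     ┃                            ┃   
                     ┃                            ┃   
                     ┃                            ┃   
                     ┃                            ┃   
                     ┗━━━━━━━━━━━━━━━━━━━━━━━━━━━━┛   
                                                      
                                                      
                                                      
                                                      
                                                      
                                                      


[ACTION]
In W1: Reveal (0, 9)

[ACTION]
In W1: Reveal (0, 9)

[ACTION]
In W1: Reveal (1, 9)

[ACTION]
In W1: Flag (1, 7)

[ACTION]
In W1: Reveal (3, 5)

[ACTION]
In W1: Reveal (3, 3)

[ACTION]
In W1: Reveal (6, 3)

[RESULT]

                     ┃■■■■✹✹✹■■✹                  ┃   
                     ┃■■✹■■■■■■■                  ┃   
                     ┃✹■■■■■■■■■                  ┃   
                     ┃■■■■■■✹■■■                  ┃   
                     ┃■■■■✹■✹■■■                  ┃   
                     ┃■■■✹■■✹✹■■                  ┃   
                     ┃■■■■■■■■■■                  ┃   
                     ┃                            ┃   
                     ┃                            ┃   
                     ┃                            ┃   
                     ┃                            ┃   
                     ┗━━━━━━━━━━━━━━━━━━━━━━━━━━━━┛   
                                                      
                                                      
                                                      
                                                      
                                                      
                                                      


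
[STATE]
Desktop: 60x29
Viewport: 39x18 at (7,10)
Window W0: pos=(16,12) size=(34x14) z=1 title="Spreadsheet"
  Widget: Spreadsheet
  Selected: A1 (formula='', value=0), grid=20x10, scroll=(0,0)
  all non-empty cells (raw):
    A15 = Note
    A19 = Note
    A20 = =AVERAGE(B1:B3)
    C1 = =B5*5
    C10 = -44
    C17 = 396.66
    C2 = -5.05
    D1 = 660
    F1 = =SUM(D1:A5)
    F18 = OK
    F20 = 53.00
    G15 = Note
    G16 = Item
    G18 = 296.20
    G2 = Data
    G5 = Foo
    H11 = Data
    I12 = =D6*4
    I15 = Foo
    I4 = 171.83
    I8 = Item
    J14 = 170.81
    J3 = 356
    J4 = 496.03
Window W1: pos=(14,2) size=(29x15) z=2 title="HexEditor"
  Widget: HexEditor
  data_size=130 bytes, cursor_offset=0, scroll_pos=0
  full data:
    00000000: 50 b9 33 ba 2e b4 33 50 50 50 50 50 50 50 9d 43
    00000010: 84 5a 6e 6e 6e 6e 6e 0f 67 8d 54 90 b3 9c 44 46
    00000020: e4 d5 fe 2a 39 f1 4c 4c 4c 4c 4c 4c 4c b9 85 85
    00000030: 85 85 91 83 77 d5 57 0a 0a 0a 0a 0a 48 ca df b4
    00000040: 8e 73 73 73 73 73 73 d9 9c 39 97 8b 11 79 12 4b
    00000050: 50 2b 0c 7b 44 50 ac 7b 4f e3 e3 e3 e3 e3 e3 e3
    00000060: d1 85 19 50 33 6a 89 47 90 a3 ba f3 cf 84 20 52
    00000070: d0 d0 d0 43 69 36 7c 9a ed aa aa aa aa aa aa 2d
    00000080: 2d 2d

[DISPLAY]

       ┃00000050  50 2b 0c 7b 44 50┃   
       ┃00000060  d1 85 19 50 33 6a┃   
       ┃00000070  d0 d0 d0 43 69 36┃━━━
       ┃00000080  2d 2d            ┃   
       ┃                           ┃───
       ┃                           ┃   
       ┗━━━━━━━━━━━━━━━━━━━━━━━━━━━┛   
         ┃-----------------------------
         ┃  1      [0]       0       0 
         ┃  2        0       0   -5.05 
         ┃  3        0       0       0 
         ┃  4        0       0       0 
         ┃  5        0       0       0 
         ┃  6        0       0       0 
         ┃  7        0       0       0 
         ┗━━━━━━━━━━━━━━━━━━━━━━━━━━━━━
                                       
                                       


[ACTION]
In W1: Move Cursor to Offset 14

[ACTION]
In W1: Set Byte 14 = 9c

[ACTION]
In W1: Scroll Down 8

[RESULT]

       ┃                           ┃   
       ┃                           ┃   
       ┃                           ┃━━━
       ┃                           ┃   
       ┃                           ┃───
       ┃                           ┃   
       ┗━━━━━━━━━━━━━━━━━━━━━━━━━━━┛   
         ┃-----------------------------
         ┃  1      [0]       0       0 
         ┃  2        0       0   -5.05 
         ┃  3        0       0       0 
         ┃  4        0       0       0 
         ┃  5        0       0       0 
         ┃  6        0       0       0 
         ┃  7        0       0       0 
         ┗━━━━━━━━━━━━━━━━━━━━━━━━━━━━━
                                       
                                       


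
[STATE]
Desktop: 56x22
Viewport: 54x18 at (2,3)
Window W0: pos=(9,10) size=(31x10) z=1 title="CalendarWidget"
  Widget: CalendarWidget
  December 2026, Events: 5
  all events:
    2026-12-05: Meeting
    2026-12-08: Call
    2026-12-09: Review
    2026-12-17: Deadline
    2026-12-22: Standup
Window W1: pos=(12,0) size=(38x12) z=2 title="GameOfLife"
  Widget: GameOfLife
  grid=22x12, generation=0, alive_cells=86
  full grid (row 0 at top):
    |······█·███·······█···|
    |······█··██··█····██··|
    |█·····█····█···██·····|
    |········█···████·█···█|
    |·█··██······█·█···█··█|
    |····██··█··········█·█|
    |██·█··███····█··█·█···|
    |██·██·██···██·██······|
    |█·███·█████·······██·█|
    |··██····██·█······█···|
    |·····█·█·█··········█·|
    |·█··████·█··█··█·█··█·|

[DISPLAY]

          ┃Gen: 0                              ┃      
          ┃█·····█····█···██·····              ┃      
          ┃········█···████·█···█              ┃      
          ┃·█··██······█·█···█··█              ┃      
          ┃····██··█··········█·█              ┃      
          ┃██·█··███····█··█·█···              ┃      
          ┃██·██·██···██·██······              ┃      
       ┏━━┃█·███·█████·······██·█              ┃      
       ┃ C┗━━━━━━━━━━━━━━━━━━━━━━━━━━━━━━━━━━━━┛      
       ┠─────────────────────────────┨                
       ┃        December 2026        ┃                
       ┃Mo Tu We Th Fr Sa Su         ┃                
       ┃    1  2  3  4  5*  6        ┃                
       ┃ 7  8*  9* 10 11 12 13       ┃                
       ┃14 15 16 17* 18 19 20        ┃                
       ┃21 22* 23 24 25 26 27        ┃                
       ┗━━━━━━━━━━━━━━━━━━━━━━━━━━━━━┛                
                                                      


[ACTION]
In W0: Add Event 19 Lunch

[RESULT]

          ┃Gen: 0                              ┃      
          ┃█·····█····█···██·····              ┃      
          ┃········█···████·█···█              ┃      
          ┃·█··██······█·█···█··█              ┃      
          ┃····██··█··········█·█              ┃      
          ┃██·█··███····█··█·█···              ┃      
          ┃██·██·██···██·██······              ┃      
       ┏━━┃█·███·█████·······██·█              ┃      
       ┃ C┗━━━━━━━━━━━━━━━━━━━━━━━━━━━━━━━━━━━━┛      
       ┠─────────────────────────────┨                
       ┃        December 2026        ┃                
       ┃Mo Tu We Th Fr Sa Su         ┃                
       ┃    1  2  3  4  5*  6        ┃                
       ┃ 7  8*  9* 10 11 12 13       ┃                
       ┃14 15 16 17* 18 19* 20       ┃                
       ┃21 22* 23 24 25 26 27        ┃                
       ┗━━━━━━━━━━━━━━━━━━━━━━━━━━━━━┛                
                                                      


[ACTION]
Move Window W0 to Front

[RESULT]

          ┃Gen: 0                              ┃      
          ┃█·····█····█···██·····              ┃      
          ┃········█···████·█···█              ┃      
          ┃·█··██······█·█···█··█              ┃      
          ┃····██··█··········█·█              ┃      
          ┃██·█··███····█··█·█···              ┃      
          ┃██·██·██···██·██······              ┃      
       ┏━━━━━━━━━━━━━━━━━━━━━━━━━━━━━┓         ┃      
       ┃ CalendarWidget              ┃━━━━━━━━━┛      
       ┠─────────────────────────────┨                
       ┃        December 2026        ┃                
       ┃Mo Tu We Th Fr Sa Su         ┃                
       ┃    1  2  3  4  5*  6        ┃                
       ┃ 7  8*  9* 10 11 12 13       ┃                
       ┃14 15 16 17* 18 19* 20       ┃                
       ┃21 22* 23 24 25 26 27        ┃                
       ┗━━━━━━━━━━━━━━━━━━━━━━━━━━━━━┛                
                                                      


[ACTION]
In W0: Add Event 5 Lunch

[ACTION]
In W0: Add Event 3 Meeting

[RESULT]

          ┃Gen: 0                              ┃      
          ┃█·····█····█···██·····              ┃      
          ┃········█···████·█···█              ┃      
          ┃·█··██······█·█···█··█              ┃      
          ┃····██··█··········█·█              ┃      
          ┃██·█··███····█··█·█···              ┃      
          ┃██·██·██···██·██······              ┃      
       ┏━━━━━━━━━━━━━━━━━━━━━━━━━━━━━┓         ┃      
       ┃ CalendarWidget              ┃━━━━━━━━━┛      
       ┠─────────────────────────────┨                
       ┃        December 2026        ┃                
       ┃Mo Tu We Th Fr Sa Su         ┃                
       ┃    1  2  3*  4  5*  6       ┃                
       ┃ 7  8*  9* 10 11 12 13       ┃                
       ┃14 15 16 17* 18 19* 20       ┃                
       ┃21 22* 23 24 25 26 27        ┃                
       ┗━━━━━━━━━━━━━━━━━━━━━━━━━━━━━┛                
                                                      
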